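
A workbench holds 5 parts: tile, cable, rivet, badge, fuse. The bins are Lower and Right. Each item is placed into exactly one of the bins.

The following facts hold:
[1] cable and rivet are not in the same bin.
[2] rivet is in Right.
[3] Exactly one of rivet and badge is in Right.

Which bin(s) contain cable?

cable: Lower

From (2): rivet ∈ Right.
(1): cable ∉ Right.
(3) (exactly one): badge ∉ Right.
Only one bin left: cable ∈ Lower.
Only one bin left: badge ∈ Lower.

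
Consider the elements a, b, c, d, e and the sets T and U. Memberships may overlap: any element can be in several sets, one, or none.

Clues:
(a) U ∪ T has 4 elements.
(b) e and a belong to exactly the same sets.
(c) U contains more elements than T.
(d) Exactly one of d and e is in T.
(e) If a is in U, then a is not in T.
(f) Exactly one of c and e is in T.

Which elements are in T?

T = {c, d}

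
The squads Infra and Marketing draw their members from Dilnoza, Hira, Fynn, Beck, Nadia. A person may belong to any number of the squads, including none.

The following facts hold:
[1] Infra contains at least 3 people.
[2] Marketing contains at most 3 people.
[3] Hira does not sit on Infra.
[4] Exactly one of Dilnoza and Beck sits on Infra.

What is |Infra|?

3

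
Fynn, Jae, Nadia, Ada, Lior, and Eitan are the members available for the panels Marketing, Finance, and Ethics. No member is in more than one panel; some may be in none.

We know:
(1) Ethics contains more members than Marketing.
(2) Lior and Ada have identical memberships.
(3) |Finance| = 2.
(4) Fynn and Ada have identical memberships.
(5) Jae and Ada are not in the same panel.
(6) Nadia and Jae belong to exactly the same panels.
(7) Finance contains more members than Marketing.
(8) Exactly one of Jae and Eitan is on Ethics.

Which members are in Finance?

Finance = {Jae, Nadia}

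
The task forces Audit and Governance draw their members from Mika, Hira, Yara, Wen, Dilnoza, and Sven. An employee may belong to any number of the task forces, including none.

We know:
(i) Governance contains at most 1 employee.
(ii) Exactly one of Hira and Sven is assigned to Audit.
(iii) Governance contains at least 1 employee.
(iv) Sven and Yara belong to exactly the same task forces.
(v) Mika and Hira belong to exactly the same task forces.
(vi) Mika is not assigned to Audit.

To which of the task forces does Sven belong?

From (vi): Mika ∉ Audit.
(v): Hira matches Mika: Hira ∉ Audit.
(ii) (exactly one): Sven ∈ Audit.
(iv): Yara matches Sven: Yara ∈ Audit.
Suppose Sven ∈ Governance: no assignment then satisfies all the clues, so Sven ∉ Governance.

Sven: Audit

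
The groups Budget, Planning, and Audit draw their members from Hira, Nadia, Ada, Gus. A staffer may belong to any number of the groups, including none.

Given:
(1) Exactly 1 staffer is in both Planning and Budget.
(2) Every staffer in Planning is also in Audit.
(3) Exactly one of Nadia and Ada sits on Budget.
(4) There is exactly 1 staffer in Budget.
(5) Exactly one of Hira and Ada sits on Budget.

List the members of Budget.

Budget = {Ada}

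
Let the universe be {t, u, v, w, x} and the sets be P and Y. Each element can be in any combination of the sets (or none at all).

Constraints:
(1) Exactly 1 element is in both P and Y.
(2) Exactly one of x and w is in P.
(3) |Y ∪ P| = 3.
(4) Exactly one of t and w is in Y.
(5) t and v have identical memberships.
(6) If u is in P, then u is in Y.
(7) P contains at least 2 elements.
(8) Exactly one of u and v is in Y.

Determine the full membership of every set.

P = {u, x}; Y = {u, w}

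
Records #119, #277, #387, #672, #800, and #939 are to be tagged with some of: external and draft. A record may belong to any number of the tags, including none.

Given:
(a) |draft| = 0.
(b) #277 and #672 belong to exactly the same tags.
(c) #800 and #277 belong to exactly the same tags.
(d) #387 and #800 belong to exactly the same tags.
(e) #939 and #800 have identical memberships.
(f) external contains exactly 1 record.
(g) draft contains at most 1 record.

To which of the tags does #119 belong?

(a): draft already has 0, so the rest are out.
Suppose #119 ∉ external: no assignment then satisfies all the clues, so #119 ∈ external.

#119: external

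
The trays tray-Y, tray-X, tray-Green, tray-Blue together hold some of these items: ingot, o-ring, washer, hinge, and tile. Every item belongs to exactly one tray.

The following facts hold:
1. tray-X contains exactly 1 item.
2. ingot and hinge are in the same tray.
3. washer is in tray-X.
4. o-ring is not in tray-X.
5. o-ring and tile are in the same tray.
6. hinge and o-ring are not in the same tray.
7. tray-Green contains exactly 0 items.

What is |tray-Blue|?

2

From (3): washer ∈ tray-X.
From (4): o-ring ∉ tray-X.
(1): tray-X already has 1, so the rest are out.
(7): tray-Green already has 0, so the rest are out.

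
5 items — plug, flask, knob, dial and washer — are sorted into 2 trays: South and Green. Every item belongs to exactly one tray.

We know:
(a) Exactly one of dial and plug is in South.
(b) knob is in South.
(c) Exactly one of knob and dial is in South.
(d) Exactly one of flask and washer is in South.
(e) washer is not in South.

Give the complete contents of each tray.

South = {flask, knob, plug}; Green = {dial, washer}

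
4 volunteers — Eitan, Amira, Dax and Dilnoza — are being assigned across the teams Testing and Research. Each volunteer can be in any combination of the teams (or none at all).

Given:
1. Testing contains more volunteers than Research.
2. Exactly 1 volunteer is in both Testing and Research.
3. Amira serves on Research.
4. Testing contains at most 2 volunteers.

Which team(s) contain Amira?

Amira: Research, Testing

From (3): Amira ∈ Research.
Suppose Amira ∉ Testing: no assignment then satisfies all the clues, so Amira ∈ Testing.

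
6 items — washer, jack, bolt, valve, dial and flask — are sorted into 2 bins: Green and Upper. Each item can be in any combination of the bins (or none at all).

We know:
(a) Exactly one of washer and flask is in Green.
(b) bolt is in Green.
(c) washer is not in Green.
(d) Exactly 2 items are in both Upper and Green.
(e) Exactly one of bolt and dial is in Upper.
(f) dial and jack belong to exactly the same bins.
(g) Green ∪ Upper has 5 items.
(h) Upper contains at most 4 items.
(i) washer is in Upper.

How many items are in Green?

From (b): bolt ∈ Green.
From (c): washer ∉ Green.
From (i): washer ∈ Upper.
(a) (exactly one): flask ∈ Green.
Suppose jack ∉ Green: no assignment then satisfies all the clues, so jack ∈ Green.

4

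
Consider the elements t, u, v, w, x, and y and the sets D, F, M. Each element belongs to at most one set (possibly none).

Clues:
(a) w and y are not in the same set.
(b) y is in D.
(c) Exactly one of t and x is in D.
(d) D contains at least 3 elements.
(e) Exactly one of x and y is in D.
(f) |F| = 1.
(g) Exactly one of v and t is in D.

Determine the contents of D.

From (b): y ∈ D.
(a): w ∉ D.
(e) (exactly one): x ∉ D.
(c) (exactly one): t ∈ D.
(g) (exactly one): v ∉ D.
(d): only 3 candidates remain for D, so all are in.

D = {t, u, y}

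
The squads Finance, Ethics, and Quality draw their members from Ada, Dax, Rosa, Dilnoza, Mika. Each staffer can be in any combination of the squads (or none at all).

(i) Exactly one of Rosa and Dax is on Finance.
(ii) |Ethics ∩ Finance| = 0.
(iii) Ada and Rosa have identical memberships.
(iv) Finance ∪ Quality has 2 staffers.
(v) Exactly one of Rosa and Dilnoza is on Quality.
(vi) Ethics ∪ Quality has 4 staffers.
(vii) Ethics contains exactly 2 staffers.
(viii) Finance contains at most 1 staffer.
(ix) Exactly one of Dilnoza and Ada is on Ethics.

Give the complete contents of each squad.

Finance = {Dax}; Ethics = {Ada, Rosa}; Quality = {Dax, Dilnoza}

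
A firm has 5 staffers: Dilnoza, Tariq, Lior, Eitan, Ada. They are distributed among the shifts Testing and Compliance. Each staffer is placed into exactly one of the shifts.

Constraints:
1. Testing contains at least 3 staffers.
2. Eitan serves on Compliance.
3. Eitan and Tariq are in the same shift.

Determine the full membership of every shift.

From (2): Eitan ∈ Compliance.
(3): Tariq matches Eitan: Tariq ∉ Testing.
(3): Tariq matches Eitan: Tariq ∈ Compliance.
(1): only 3 candidates remain for Testing, so all are in.

Testing = {Ada, Dilnoza, Lior}; Compliance = {Eitan, Tariq}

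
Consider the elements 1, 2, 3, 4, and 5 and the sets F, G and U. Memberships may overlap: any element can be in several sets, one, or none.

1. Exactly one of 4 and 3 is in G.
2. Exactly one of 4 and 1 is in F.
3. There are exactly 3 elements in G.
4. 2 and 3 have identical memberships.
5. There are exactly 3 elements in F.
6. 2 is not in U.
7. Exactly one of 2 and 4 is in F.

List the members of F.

F = {1, 2, 3}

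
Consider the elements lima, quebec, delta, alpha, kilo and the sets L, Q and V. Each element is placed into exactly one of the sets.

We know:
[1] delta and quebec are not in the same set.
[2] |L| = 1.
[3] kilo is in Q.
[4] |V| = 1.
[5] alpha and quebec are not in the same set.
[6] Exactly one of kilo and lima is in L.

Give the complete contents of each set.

L = {lima}; Q = {alpha, delta, kilo}; V = {quebec}

From (3): kilo ∈ Q.
(6) (exactly one): lima ∈ L.
(2): L already has 1, so the rest are out.
Suppose quebec ∈ Q: no assignment then satisfies all the clues, so quebec ∉ Q.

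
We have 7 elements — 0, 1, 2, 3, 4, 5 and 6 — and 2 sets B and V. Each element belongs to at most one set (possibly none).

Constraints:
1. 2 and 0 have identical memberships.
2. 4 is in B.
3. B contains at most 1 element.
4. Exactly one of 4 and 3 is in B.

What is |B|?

1

From (2): 4 ∈ B.
(3): B already has 1, so the rest are out.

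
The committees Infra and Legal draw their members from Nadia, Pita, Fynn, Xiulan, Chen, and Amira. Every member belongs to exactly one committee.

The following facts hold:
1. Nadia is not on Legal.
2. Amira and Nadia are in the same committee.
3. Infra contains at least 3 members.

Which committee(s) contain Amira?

From (1): Nadia ∉ Legal.
(2): Amira matches Nadia: Amira ∉ Legal.
Only one committee left: Nadia ∈ Infra.
Only one committee left: Amira ∈ Infra.

Amira: Infra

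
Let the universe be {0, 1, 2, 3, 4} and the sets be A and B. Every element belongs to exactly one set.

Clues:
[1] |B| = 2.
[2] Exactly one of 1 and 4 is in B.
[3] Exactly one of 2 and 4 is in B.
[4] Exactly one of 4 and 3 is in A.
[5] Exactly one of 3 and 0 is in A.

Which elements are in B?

B = {0, 4}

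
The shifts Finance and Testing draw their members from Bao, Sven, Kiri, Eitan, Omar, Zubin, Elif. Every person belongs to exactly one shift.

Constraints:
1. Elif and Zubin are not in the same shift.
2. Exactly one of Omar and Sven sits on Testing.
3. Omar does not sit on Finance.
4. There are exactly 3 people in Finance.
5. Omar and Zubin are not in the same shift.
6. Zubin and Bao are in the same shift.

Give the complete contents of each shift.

Finance = {Bao, Sven, Zubin}; Testing = {Eitan, Elif, Kiri, Omar}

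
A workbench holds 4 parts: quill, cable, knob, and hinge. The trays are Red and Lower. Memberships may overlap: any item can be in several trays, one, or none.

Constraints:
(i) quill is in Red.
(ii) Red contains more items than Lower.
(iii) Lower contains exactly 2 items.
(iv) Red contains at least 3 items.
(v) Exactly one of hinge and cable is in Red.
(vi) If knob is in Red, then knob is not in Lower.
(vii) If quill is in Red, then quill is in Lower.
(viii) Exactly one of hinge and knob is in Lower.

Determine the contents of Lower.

Lower = {hinge, quill}

From (i): quill ∈ Red.
(vii): quill ∈ Lower.
Suppose cable ∈ Lower: no assignment then satisfies all the clues, so cable ∉ Lower.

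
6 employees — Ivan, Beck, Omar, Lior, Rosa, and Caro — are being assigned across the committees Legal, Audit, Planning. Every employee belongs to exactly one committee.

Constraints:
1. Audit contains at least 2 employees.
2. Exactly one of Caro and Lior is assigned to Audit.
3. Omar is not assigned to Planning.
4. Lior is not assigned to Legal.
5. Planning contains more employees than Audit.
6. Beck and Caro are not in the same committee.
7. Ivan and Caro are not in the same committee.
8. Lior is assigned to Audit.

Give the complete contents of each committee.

Legal = {Caro}; Audit = {Lior, Omar}; Planning = {Beck, Ivan, Rosa}

From (3): Omar ∉ Planning.
From (4): Lior ∉ Legal.
From (8): Lior ∈ Audit.
(2) (exactly one): Caro ∉ Audit.
Suppose Ivan ∈ Legal: no assignment then satisfies all the clues, so Ivan ∉ Legal.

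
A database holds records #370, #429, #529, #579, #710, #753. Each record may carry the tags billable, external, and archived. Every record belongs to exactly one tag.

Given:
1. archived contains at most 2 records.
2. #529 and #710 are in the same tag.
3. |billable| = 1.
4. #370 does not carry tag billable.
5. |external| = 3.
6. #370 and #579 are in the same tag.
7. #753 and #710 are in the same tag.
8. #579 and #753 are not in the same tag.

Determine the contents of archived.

archived = {#370, #579}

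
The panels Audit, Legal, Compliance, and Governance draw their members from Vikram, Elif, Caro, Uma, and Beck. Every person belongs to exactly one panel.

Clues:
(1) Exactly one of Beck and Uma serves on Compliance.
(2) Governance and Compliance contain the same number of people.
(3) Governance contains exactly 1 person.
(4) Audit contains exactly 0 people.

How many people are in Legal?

3

(4): Audit already has 0, so the rest are out.
Suppose Vikram ∈ Compliance: no assignment then satisfies all the clues, so Vikram ∉ Compliance.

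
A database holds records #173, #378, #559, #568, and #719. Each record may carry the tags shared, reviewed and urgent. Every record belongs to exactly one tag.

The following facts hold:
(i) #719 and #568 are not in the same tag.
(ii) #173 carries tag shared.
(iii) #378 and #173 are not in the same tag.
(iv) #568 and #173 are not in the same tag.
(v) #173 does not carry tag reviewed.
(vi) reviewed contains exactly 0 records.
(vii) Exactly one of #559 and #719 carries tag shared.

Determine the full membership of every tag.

From (ii): #173 ∈ shared.
(iii): #378 ∉ shared.
(iv): #568 ∉ shared.
(vi): reviewed already has 0, so the rest are out.
Only one tag left: #378 ∈ urgent.
Only one tag left: #568 ∈ urgent.
(i): #719 ∉ urgent.
Only one tag left: #719 ∈ shared.
(vii) (exactly one): #559 ∉ shared.
Only one tag left: #559 ∈ urgent.

shared = {#173, #719}; reviewed = {}; urgent = {#378, #559, #568}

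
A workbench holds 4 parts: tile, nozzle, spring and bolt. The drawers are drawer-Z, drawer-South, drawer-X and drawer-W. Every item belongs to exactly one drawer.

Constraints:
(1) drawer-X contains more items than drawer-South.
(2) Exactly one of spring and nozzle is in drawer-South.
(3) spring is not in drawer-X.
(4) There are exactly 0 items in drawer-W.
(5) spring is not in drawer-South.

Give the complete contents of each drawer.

drawer-Z = {spring}; drawer-South = {nozzle}; drawer-X = {bolt, tile}; drawer-W = {}

From (3): spring ∉ drawer-X.
From (5): spring ∉ drawer-South.
(2) (exactly one): nozzle ∈ drawer-South.
(4): drawer-W already has 0, so the rest are out.
Only one drawer left: spring ∈ drawer-Z.
Suppose tile ∈ drawer-Z: no assignment then satisfies all the clues, so tile ∉ drawer-Z.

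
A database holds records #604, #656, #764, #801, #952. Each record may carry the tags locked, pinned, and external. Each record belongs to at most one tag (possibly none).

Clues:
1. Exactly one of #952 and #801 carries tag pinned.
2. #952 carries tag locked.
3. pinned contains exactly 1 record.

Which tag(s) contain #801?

From (2): #952 ∈ locked.
(1) (exactly one): #801 ∈ pinned.
(3): pinned already has 1, so the rest are out.

#801: pinned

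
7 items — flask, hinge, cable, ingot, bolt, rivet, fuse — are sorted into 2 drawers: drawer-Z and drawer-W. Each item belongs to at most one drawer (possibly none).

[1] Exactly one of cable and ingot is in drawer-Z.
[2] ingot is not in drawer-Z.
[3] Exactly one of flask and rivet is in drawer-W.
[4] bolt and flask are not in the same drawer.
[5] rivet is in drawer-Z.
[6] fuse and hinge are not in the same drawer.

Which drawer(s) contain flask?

flask: drawer-W

From (2): ingot ∉ drawer-Z.
From (5): rivet ∈ drawer-Z.
(1) (exactly one): cable ∈ drawer-Z.
(3) (exactly one): flask ∈ drawer-W.
(4): bolt ∉ drawer-W.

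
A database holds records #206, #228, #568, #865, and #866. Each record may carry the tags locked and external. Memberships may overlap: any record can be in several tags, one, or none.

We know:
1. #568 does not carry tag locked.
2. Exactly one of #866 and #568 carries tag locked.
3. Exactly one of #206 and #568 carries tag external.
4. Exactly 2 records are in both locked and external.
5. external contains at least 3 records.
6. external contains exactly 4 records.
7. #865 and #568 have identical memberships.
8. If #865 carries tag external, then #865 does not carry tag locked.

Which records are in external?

external = {#228, #568, #865, #866}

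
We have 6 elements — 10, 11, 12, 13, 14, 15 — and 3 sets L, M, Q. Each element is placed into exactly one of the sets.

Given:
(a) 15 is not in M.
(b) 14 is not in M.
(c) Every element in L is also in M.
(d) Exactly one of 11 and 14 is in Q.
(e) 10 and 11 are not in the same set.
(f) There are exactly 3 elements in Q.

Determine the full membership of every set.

L = {}; M = {11, 12, 13}; Q = {10, 14, 15}

From (a): 15 ∉ M.
From (b): 14 ∉ M.
(c) contrapositive: 14 ∉ L.
(c) contrapositive: 15 ∉ L.
Only one set left: 14 ∈ Q.
Only one set left: 15 ∈ Q.
(d) (exactly one): 11 ∉ Q.
Suppose 10 ∈ L: no assignment then satisfies all the clues, so 10 ∉ L.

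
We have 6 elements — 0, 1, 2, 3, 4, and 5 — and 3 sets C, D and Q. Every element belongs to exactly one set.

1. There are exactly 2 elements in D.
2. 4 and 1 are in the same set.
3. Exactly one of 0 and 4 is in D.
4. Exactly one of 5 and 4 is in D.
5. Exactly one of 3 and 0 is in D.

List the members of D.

D = {0, 5}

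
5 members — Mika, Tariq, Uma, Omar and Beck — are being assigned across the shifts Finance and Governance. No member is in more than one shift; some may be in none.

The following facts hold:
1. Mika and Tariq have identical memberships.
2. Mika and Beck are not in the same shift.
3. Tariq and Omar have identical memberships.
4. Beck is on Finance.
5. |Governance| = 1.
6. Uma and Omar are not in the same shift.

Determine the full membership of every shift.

Finance = {Beck}; Governance = {Uma}

From (4): Beck ∈ Finance.
(2): Mika ∉ Finance.
(1): Tariq matches Mika: Tariq ∉ Finance.
(3): Omar matches Tariq: Omar ∉ Finance.
Suppose Mika ∈ Governance: no assignment then satisfies all the clues, so Mika ∉ Governance.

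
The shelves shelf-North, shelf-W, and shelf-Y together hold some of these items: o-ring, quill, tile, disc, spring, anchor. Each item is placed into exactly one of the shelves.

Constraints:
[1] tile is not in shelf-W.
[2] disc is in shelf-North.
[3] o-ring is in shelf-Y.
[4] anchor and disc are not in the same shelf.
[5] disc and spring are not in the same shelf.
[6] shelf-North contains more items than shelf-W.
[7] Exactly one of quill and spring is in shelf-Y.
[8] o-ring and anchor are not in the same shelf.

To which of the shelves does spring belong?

spring: shelf-Y

From (1): tile ∉ shelf-W.
From (2): disc ∈ shelf-North.
From (3): o-ring ∈ shelf-Y.
(4): anchor ∉ shelf-North.
(5): spring ∉ shelf-North.
(8): anchor ∉ shelf-Y.
Only one shelf left: anchor ∈ shelf-W.
Suppose spring ∈ shelf-W: no assignment then satisfies all the clues, so spring ∉ shelf-W.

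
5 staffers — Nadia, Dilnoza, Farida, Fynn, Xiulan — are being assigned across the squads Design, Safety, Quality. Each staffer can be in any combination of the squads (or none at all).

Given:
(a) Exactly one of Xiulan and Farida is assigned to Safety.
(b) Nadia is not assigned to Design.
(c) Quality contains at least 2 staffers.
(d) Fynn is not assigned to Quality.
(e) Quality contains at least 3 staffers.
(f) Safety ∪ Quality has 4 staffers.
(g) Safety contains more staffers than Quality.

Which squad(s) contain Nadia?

Nadia: Quality, Safety

From (b): Nadia ∉ Design.
From (d): Fynn ∉ Quality.
Suppose Nadia ∉ Safety: no assignment then satisfies all the clues, so Nadia ∈ Safety.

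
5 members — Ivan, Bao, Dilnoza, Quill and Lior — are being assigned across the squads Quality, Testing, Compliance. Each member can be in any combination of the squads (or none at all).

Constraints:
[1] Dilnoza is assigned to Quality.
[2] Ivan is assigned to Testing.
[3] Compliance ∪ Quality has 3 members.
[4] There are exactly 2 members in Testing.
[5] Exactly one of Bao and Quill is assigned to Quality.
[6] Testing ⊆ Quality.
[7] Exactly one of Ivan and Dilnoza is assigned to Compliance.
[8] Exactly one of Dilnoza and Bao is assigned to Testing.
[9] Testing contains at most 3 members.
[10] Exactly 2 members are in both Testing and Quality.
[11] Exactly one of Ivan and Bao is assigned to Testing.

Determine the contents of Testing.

From (1): Dilnoza ∈ Quality.
From (2): Ivan ∈ Testing.
(6) with Ivan ∈ Testing: Ivan ∈ Quality.
(11) (exactly one): Bao ∉ Testing.
(8) (exactly one): Dilnoza ∈ Testing.
(4): Testing already has 2, so the rest are out.

Testing = {Dilnoza, Ivan}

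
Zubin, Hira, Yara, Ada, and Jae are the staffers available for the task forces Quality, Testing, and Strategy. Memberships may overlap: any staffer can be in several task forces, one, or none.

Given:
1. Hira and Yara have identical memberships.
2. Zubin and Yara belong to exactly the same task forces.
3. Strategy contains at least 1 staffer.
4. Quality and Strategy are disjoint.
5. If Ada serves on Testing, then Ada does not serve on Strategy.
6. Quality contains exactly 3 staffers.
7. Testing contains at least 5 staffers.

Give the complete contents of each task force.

Quality = {Hira, Yara, Zubin}; Testing = {Ada, Hira, Jae, Yara, Zubin}; Strategy = {Jae}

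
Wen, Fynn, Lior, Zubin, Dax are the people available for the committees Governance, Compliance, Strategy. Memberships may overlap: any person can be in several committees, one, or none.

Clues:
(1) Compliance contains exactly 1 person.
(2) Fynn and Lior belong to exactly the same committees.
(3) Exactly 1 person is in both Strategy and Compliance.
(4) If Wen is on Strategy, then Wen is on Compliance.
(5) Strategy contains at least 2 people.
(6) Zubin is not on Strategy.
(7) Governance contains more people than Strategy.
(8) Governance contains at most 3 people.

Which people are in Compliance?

Compliance = {Wen}

From (6): Zubin ∉ Strategy.
Suppose Wen ∉ Compliance: no assignment then satisfies all the clues, so Wen ∈ Compliance.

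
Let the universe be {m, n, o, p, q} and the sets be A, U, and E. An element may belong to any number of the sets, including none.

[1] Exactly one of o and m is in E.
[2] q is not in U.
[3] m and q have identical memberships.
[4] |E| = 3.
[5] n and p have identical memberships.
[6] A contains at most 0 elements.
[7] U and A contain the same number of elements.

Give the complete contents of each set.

A = {}; U = {}; E = {n, o, p}

From (2): q ∉ U.
(3): m matches q: m ∉ U.
(6): A already has 0, so the rest are out.
Suppose m ∈ E: no assignment then satisfies all the clues, so m ∉ E.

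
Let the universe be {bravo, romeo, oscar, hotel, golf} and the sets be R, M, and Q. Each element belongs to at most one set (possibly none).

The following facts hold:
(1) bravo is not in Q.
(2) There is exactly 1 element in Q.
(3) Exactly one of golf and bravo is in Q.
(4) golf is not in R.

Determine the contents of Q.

Q = {golf}

From (1): bravo ∉ Q.
From (4): golf ∉ R.
(3) (exactly one): golf ∈ Q.
(2): Q already has 1, so the rest are out.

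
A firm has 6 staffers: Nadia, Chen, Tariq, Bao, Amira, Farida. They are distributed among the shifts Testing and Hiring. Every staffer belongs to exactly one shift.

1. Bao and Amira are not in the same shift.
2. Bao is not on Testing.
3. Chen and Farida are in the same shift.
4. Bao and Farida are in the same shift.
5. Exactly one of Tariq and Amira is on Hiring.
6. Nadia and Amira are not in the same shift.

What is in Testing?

From (2): Bao ∉ Testing.
(4): Farida matches Bao: Farida ∉ Testing.
Only one shift left: Bao ∈ Hiring.
Only one shift left: Farida ∈ Hiring.
(1): Amira ∉ Hiring.
(3): Chen matches Farida: Chen ∉ Testing.
(3): Chen matches Farida: Chen ∈ Hiring.
(5) (exactly one): Tariq ∈ Hiring.
Only one shift left: Amira ∈ Testing.
(6): Nadia ∉ Testing.
Only one shift left: Nadia ∈ Hiring.

Testing = {Amira}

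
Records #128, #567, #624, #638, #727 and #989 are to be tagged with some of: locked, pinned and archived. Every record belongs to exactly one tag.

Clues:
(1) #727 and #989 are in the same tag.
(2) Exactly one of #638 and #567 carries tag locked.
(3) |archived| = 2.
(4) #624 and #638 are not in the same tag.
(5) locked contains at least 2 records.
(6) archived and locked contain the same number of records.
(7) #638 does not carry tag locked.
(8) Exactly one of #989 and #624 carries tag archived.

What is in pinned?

From (7): #638 ∉ locked.
(2) (exactly one): #567 ∈ locked.
Suppose #128 ∉ pinned: no assignment then satisfies all the clues, so #128 ∈ pinned.

pinned = {#128, #638}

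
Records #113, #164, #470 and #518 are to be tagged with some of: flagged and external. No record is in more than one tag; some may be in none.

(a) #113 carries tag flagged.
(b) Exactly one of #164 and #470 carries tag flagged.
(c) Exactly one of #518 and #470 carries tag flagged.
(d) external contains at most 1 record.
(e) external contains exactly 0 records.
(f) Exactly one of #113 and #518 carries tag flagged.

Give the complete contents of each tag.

From (a): #113 ∈ flagged.
(e): external already has 0, so the rest are out.
(f) (exactly one): #518 ∉ flagged.
(c) (exactly one): #470 ∈ flagged.
(b) (exactly one): #164 ∉ flagged.

flagged = {#113, #470}; external = {}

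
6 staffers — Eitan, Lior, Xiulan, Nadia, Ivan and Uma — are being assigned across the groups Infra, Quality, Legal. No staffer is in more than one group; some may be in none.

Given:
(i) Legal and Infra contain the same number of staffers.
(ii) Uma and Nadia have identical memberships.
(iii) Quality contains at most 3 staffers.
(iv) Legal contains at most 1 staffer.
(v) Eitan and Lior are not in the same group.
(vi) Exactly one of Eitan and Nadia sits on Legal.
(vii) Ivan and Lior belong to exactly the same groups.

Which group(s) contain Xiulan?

Xiulan: Infra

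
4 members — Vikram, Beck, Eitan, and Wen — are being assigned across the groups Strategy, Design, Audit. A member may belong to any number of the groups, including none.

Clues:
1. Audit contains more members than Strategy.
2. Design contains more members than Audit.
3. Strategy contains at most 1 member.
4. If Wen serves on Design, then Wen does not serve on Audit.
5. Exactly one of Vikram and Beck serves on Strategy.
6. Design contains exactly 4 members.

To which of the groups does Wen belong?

(6): only 4 candidates remain for Design, so all are in.
(4): Wen ∉ Audit.
Suppose Wen ∈ Strategy: no assignment then satisfies all the clues, so Wen ∉ Strategy.

Wen: Design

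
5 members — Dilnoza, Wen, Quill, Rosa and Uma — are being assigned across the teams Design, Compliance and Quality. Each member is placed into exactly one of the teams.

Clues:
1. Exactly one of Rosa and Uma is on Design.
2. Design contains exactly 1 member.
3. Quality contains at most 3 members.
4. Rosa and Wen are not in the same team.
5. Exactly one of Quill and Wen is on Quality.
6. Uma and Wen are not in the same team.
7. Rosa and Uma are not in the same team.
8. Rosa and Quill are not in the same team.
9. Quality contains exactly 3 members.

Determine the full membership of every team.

Design = {Rosa}; Compliance = {Wen}; Quality = {Dilnoza, Quill, Uma}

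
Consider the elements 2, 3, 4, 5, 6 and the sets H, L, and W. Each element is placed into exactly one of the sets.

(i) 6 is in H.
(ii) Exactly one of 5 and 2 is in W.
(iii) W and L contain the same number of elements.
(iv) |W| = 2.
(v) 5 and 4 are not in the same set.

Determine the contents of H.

H = {6}

From (i): 6 ∈ H.
Suppose 2 ∈ H: no assignment then satisfies all the clues, so 2 ∉ H.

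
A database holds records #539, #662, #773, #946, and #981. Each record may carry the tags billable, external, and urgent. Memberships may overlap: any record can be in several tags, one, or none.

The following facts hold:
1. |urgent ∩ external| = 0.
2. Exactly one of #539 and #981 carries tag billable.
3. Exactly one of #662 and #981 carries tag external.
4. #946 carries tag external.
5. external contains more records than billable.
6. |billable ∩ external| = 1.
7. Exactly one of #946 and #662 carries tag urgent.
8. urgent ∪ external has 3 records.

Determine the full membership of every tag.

From (4): #946 ∈ external.
Suppose #539 ∈ billable: no assignment then satisfies all the clues, so #539 ∉ billable.

billable = {#981}; external = {#946, #981}; urgent = {#662}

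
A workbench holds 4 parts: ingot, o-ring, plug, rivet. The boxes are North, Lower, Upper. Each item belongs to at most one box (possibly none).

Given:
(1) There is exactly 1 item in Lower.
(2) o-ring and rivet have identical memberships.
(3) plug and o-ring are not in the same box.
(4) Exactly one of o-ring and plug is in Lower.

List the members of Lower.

Lower = {plug}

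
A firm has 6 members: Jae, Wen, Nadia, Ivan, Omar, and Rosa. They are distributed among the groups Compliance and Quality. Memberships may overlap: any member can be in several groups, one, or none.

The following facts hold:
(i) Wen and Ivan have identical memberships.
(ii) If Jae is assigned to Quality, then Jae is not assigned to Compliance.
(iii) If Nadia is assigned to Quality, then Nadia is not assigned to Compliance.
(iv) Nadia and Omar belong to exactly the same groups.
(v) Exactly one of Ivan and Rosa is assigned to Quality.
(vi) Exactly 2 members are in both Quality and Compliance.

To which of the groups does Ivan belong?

Ivan: Compliance, Quality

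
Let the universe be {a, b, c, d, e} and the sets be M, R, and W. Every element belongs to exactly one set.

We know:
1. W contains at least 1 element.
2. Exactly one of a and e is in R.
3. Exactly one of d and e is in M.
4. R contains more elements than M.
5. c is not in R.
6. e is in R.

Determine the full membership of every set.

M = {d}; R = {b, e}; W = {a, c}

From (5): c ∉ R.
From (6): e ∈ R.
(2) (exactly one): a ∉ R.
(3) (exactly one): d ∈ M.
Suppose a ∈ M: no assignment then satisfies all the clues, so a ∉ M.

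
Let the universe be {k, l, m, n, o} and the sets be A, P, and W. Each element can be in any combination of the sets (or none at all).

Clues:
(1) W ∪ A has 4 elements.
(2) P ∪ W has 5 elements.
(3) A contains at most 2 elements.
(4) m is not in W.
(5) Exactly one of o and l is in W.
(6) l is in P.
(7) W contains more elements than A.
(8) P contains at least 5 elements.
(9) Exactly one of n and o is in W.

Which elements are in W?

W = {k, l, n}

From (4): m ∉ W.
From (6): l ∈ P.
(8): only 5 candidates remain for P, so all are in.
Suppose k ∉ W: no assignment then satisfies all the clues, so k ∈ W.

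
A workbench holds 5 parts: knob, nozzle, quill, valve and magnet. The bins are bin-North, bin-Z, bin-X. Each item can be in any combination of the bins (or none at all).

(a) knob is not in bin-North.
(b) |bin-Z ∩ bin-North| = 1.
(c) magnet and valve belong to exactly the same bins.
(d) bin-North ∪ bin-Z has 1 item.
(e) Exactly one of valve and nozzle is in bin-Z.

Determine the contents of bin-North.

bin-North = {nozzle}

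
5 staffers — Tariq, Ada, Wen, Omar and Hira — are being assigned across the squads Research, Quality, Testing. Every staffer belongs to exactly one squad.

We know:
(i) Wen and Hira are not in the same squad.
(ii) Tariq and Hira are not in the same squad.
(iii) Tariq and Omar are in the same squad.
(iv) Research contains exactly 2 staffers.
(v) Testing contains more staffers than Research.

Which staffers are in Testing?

Testing = {Omar, Tariq, Wen}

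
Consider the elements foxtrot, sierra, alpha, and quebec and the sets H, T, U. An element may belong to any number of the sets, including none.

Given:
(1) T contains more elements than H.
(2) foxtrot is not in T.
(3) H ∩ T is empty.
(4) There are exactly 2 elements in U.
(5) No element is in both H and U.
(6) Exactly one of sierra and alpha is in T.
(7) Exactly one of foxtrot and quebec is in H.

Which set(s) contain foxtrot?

From (2): foxtrot ∉ T.
Suppose foxtrot ∉ H: no assignment then satisfies all the clues, so foxtrot ∈ H.

foxtrot: H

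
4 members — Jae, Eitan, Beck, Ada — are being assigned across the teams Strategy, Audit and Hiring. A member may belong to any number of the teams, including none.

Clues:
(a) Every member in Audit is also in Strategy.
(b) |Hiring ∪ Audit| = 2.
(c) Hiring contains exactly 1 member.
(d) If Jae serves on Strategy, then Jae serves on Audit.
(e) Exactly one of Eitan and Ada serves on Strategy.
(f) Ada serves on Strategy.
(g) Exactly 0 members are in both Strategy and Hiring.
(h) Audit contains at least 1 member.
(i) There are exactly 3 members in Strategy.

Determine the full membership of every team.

Strategy = {Ada, Beck, Jae}; Audit = {Jae}; Hiring = {Eitan}

From (f): Ada ∈ Strategy.
(e) (exactly one): Eitan ∉ Strategy.
(i): only 3 candidates remain for Strategy, so all are in.
(a) contrapositive: Eitan ∉ Audit.
(d): Jae ∈ Audit.
Suppose Jae ∈ Hiring: no assignment then satisfies all the clues, so Jae ∉ Hiring.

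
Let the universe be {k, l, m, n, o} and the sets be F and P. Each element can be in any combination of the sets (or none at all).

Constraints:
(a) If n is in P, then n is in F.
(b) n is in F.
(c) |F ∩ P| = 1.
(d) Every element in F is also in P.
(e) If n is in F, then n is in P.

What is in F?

F = {n}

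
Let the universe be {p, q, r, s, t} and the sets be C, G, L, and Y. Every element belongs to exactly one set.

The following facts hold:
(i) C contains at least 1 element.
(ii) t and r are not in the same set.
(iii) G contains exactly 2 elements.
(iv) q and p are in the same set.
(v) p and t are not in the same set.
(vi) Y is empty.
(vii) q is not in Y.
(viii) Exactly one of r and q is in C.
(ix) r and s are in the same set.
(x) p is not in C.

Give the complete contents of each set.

From (vii): q ∉ Y.
From (x): p ∉ C.
(iv): q matches p: q ∉ C.
(iv): p matches q: p ∉ Y.
(vi): Y already has 0, so the rest are out.
(viii) (exactly one): r ∈ C.
(ix): s matches r: s ∈ C.
(ii): t ∉ C.
Suppose p ∉ G: no assignment then satisfies all the clues, so p ∈ G.

C = {r, s}; G = {p, q}; L = {t}; Y = {}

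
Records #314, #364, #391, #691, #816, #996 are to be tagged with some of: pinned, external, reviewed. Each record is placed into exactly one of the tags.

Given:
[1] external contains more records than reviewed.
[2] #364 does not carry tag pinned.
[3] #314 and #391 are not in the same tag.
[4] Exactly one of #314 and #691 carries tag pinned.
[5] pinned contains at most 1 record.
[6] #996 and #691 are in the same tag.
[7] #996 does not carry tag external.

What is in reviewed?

reviewed = {#691, #996}

From (2): #364 ∉ pinned.
From (7): #996 ∉ external.
(6): #691 matches #996: #691 ∉ external.
Suppose #314 ∈ reviewed: no assignment then satisfies all the clues, so #314 ∉ reviewed.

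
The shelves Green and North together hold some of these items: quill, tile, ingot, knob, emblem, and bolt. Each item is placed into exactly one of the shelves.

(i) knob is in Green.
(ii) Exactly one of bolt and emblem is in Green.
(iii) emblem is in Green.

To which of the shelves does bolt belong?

bolt: North

From (i): knob ∈ Green.
From (iii): emblem ∈ Green.
(ii) (exactly one): bolt ∉ Green.
Only one shelf left: bolt ∈ North.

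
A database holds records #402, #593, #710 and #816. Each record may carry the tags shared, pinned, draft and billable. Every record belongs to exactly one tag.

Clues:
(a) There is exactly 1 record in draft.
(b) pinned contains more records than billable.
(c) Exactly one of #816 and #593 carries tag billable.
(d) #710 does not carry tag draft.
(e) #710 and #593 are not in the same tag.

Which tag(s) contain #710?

#710: pinned

From (d): #710 ∉ draft.
Suppose #710 ∈ shared: no assignment then satisfies all the clues, so #710 ∉ shared.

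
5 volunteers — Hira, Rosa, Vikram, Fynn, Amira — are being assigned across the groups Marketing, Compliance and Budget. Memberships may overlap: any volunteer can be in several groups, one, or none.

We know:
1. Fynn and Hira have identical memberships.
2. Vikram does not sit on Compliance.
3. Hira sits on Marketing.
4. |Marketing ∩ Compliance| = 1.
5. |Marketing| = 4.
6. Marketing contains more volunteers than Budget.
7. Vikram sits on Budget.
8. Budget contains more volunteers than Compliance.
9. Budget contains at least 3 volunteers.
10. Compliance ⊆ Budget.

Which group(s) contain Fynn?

Fynn: Marketing

From (2): Vikram ∉ Compliance.
From (3): Hira ∈ Marketing.
From (7): Vikram ∈ Budget.
(1): Fynn matches Hira: Fynn ∈ Marketing.
Suppose Fynn ∈ Compliance: no assignment then satisfies all the clues, so Fynn ∉ Compliance.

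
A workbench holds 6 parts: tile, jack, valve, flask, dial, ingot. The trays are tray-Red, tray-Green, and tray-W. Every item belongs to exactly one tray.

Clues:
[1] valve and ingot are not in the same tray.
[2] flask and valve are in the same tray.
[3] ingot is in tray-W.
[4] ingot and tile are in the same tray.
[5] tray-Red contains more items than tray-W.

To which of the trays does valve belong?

From (3): ingot ∈ tray-W.
(1): valve ∉ tray-W.
(2): flask matches valve: flask ∉ tray-W.
(4): tile matches ingot: tile ∉ tray-Red.
(4): tile matches ingot: tile ∉ tray-Green.
(4): tile matches ingot: tile ∈ tray-W.
Suppose valve ∉ tray-Red: no assignment then satisfies all the clues, so valve ∈ tray-Red.

valve: tray-Red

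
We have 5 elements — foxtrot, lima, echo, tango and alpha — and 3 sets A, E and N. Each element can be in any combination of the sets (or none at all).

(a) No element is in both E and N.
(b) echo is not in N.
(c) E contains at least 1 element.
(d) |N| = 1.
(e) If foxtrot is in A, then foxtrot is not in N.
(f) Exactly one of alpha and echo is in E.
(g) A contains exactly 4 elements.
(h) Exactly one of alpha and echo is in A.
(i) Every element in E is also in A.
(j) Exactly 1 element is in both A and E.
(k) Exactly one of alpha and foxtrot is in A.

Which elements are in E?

E = {echo}

From (b): echo ∉ N.
Suppose foxtrot ∈ E: no assignment then satisfies all the clues, so foxtrot ∉ E.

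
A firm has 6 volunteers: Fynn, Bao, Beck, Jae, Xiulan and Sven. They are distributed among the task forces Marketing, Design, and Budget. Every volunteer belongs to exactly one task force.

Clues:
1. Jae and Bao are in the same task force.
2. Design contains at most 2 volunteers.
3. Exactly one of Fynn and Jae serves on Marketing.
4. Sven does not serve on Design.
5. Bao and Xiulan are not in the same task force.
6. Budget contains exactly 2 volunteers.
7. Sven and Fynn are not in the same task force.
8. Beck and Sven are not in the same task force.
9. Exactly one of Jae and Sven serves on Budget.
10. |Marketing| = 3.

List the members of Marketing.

From (4): Sven ∉ Design.
Suppose Fynn ∈ Marketing: no assignment then satisfies all the clues, so Fynn ∉ Marketing.

Marketing = {Bao, Beck, Jae}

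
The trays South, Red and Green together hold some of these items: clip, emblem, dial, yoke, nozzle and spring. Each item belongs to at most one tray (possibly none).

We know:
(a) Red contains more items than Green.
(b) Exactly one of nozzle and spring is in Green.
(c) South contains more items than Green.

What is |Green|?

1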